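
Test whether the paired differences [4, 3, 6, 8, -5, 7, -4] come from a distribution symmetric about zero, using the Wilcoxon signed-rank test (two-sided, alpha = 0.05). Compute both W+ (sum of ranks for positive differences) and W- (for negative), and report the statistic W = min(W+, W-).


Step 1: Drop any zero differences (none here) and take |d_i|.
|d| = [4, 3, 6, 8, 5, 7, 4]
Step 2: Midrank |d_i| (ties get averaged ranks).
ranks: |4|->2.5, |3|->1, |6|->5, |8|->7, |5|->4, |7|->6, |4|->2.5
Step 3: Attach original signs; sum ranks with positive sign and with negative sign.
W+ = 2.5 + 1 + 5 + 7 + 6 = 21.5
W- = 4 + 2.5 = 6.5
(Check: W+ + W- = 28 should equal n(n+1)/2 = 28.)
Step 4: Test statistic W = min(W+, W-) = 6.5.
Step 5: Ties in |d|, so use the tie-corrected normal approximation.
        E[W] = n(n+1)/4 = 7*8/4 = 14.
        Tie groups: |d|=4 (t=2); sum(t^3 - t) = 6.
        Var[W] = n(n+1)(2n+1)/24 - sum(t^3-t)/48 = 840/24 - 6/48 = 34.875.
        z = (W - E[W]) / sqrt(Var[W]) = (6.5 - 14) / 5.9055 = -1.2700.
        Two-sided p = 2*Phi(z) = 0.204084.
Step 6: alpha = 0.05. fail to reject H0.

W+ = 21.5, W- = 6.5, W = min = 6.5, p = 0.204084, fail to reject H0.


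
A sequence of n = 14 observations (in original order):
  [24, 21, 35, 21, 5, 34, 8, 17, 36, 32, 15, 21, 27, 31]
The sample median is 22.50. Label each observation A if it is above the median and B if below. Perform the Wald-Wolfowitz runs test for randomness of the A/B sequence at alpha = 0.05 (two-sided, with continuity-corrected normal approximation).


Step 1: Compute median = 22.50; label A = above, B = below.
Labels in order: ABABBABBAABBAA  (n_A = 7, n_B = 7)
Step 2: Count runs R = 9.
Step 3: Under H0 (random ordering), E[R] = 2*n_A*n_B/(n_A+n_B) + 1 = 2*7*7/14 + 1 = 8.0000.
        Var[R] = 2*n_A*n_B*(2*n_A*n_B - n_A - n_B) / ((n_A+n_B)^2 * (n_A+n_B-1)) = 8232/2548 = 3.2308.
        SD[R] = 1.7974.
Step 4: Continuity-corrected z = (R - 0.5 - E[R]) / SD[R] = (9 - 0.5 - 8.0000) / 1.7974 = 0.2782.
Step 5: Two-sided p-value via normal approximation = 2*(1 - Phi(|z|)) = 0.780879.
Step 6: alpha = 0.05. fail to reject H0.

R = 9, z = 0.2782, p = 0.780879, fail to reject H0.


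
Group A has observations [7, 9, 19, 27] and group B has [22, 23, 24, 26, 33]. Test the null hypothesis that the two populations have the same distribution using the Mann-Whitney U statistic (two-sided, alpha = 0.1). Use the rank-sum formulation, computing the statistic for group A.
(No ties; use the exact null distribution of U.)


Step 1: Combine and sort all 9 observations; assign midranks.
sorted (value, group): (7,X), (9,X), (19,X), (22,Y), (23,Y), (24,Y), (26,Y), (27,X), (33,Y)
ranks: 7->1, 9->2, 19->3, 22->4, 23->5, 24->6, 26->7, 27->8, 33->9
Step 2: Rank sum for X: R1 = 1 + 2 + 3 + 8 = 14.
Step 3: U_X = R1 - n1(n1+1)/2 = 14 - 4*5/2 = 14 - 10 = 4.
       U_Y = n1*n2 - U_X = 20 - 4 = 16.
Step 4: No ties, so the exact null distribution of U (based on enumerating the C(9,4) = 126 equally likely rank assignments) gives the two-sided p-value.
Step 5: p-value = 0.190476; compare to alpha = 0.1. fail to reject H0.

U_X = 4, p = 0.190476, fail to reject H0 at alpha = 0.1.


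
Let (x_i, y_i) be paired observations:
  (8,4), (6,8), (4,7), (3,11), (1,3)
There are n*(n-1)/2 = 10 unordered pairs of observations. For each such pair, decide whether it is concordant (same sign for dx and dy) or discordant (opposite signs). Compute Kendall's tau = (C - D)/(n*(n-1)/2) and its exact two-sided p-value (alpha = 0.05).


Step 1: Enumerate the 10 unordered pairs (i,j) with i<j and classify each by sign(x_j-x_i) * sign(y_j-y_i).
  (1,2):dx=-2,dy=+4->D; (1,3):dx=-4,dy=+3->D; (1,4):dx=-5,dy=+7->D; (1,5):dx=-7,dy=-1->C
  (2,3):dx=-2,dy=-1->C; (2,4):dx=-3,dy=+3->D; (2,5):dx=-5,dy=-5->C; (3,4):dx=-1,dy=+4->D
  (3,5):dx=-3,dy=-4->C; (4,5):dx=-2,dy=-8->C
Step 2: C = 5, D = 5, total pairs = 10.
Step 3: tau = (C - D)/(n(n-1)/2) = (5 - 5)/10 = 0.000000.
Step 4: Exact two-sided p-value (enumerate n! = 120 permutations of y under H0): p = 1.000000.
Step 5: alpha = 0.05. fail to reject H0.

tau_b = 0.0000 (C=5, D=5), p = 1.000000, fail to reject H0.


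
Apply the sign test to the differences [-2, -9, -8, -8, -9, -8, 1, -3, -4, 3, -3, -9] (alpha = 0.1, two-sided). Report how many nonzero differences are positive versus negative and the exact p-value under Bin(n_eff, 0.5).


Step 1: Discard zero differences. Original n = 12; n_eff = number of nonzero differences = 12.
Nonzero differences (with sign): -2, -9, -8, -8, -9, -8, +1, -3, -4, +3, -3, -9
Step 2: Count signs: positive = 2, negative = 10.
Step 3: Under H0: P(positive) = 0.5, so the number of positives S ~ Bin(12, 0.5).
Step 4: Two-sided exact p-value = sum of Bin(12,0.5) probabilities at or below the observed probability = 0.038574.
Step 5: alpha = 0.1. reject H0.

n_eff = 12, pos = 2, neg = 10, p = 0.038574, reject H0.


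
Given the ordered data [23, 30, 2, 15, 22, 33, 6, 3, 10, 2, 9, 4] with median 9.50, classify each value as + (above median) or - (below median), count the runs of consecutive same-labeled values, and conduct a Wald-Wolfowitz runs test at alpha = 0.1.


Step 1: Compute median = 9.50; label A = above, B = below.
Labels in order: AABAAABBABBB  (n_A = 6, n_B = 6)
Step 2: Count runs R = 6.
Step 3: Under H0 (random ordering), E[R] = 2*n_A*n_B/(n_A+n_B) + 1 = 2*6*6/12 + 1 = 7.0000.
        Var[R] = 2*n_A*n_B*(2*n_A*n_B - n_A - n_B) / ((n_A+n_B)^2 * (n_A+n_B-1)) = 4320/1584 = 2.7273.
        SD[R] = 1.6514.
Step 4: Continuity-corrected z = (R + 0.5 - E[R]) / SD[R] = (6 + 0.5 - 7.0000) / 1.6514 = -0.3028.
Step 5: Two-sided p-value via normal approximation = 2*(1 - Phi(|z|)) = 0.762069.
Step 6: alpha = 0.1. fail to reject H0.

R = 6, z = -0.3028, p = 0.762069, fail to reject H0.


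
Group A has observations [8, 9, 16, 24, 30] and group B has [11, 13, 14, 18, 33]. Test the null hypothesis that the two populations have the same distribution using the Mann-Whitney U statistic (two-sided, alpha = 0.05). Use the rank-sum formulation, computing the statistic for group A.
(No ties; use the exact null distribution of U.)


Step 1: Combine and sort all 10 observations; assign midranks.
sorted (value, group): (8,X), (9,X), (11,Y), (13,Y), (14,Y), (16,X), (18,Y), (24,X), (30,X), (33,Y)
ranks: 8->1, 9->2, 11->3, 13->4, 14->5, 16->6, 18->7, 24->8, 30->9, 33->10
Step 2: Rank sum for X: R1 = 1 + 2 + 6 + 8 + 9 = 26.
Step 3: U_X = R1 - n1(n1+1)/2 = 26 - 5*6/2 = 26 - 15 = 11.
       U_Y = n1*n2 - U_X = 25 - 11 = 14.
Step 4: No ties, so the exact null distribution of U (based on enumerating the C(10,5) = 252 equally likely rank assignments) gives the two-sided p-value.
Step 5: p-value = 0.841270; compare to alpha = 0.05. fail to reject H0.

U_X = 11, p = 0.841270, fail to reject H0 at alpha = 0.05.


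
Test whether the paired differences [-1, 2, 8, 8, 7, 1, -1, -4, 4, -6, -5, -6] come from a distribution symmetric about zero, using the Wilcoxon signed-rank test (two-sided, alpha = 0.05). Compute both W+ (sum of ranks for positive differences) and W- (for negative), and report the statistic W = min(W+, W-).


Step 1: Drop any zero differences (none here) and take |d_i|.
|d| = [1, 2, 8, 8, 7, 1, 1, 4, 4, 6, 5, 6]
Step 2: Midrank |d_i| (ties get averaged ranks).
ranks: |1|->2, |2|->4, |8|->11.5, |8|->11.5, |7|->10, |1|->2, |1|->2, |4|->5.5, |4|->5.5, |6|->8.5, |5|->7, |6|->8.5
Step 3: Attach original signs; sum ranks with positive sign and with negative sign.
W+ = 4 + 11.5 + 11.5 + 10 + 2 + 5.5 = 44.5
W- = 2 + 2 + 5.5 + 8.5 + 7 + 8.5 = 33.5
(Check: W+ + W- = 78 should equal n(n+1)/2 = 78.)
Step 4: Test statistic W = min(W+, W-) = 33.5.
Step 5: Ties in |d|, so use the tie-corrected normal approximation.
        E[W] = n(n+1)/4 = 12*13/4 = 39.
        Tie groups: |d|=1 (t=3), |d|=4 (t=2), |d|=6 (t=2), |d|=8 (t=2); sum(t^3 - t) = 42.
        Var[W] = n(n+1)(2n+1)/24 - sum(t^3-t)/48 = 3900/24 - 42/48 = 161.625.
        z = (W - E[W]) / sqrt(Var[W]) = (33.5 - 39) / 12.7132 = -0.4326.
        Two-sided p = 2*Phi(z) = 0.665290.
Step 6: alpha = 0.05. fail to reject H0.

W+ = 44.5, W- = 33.5, W = min = 33.5, p = 0.665290, fail to reject H0.


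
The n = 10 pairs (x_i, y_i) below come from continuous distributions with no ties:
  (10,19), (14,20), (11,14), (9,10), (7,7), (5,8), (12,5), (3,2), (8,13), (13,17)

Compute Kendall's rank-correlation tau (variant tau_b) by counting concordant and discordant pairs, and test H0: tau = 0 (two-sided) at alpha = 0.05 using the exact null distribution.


Step 1: Enumerate the 45 unordered pairs (i,j) with i<j and classify each by sign(x_j-x_i) * sign(y_j-y_i).
  (1,2):dx=+4,dy=+1->C; (1,3):dx=+1,dy=-5->D; (1,4):dx=-1,dy=-9->C; (1,5):dx=-3,dy=-12->C
  (1,6):dx=-5,dy=-11->C; (1,7):dx=+2,dy=-14->D; (1,8):dx=-7,dy=-17->C; (1,9):dx=-2,dy=-6->C
  (1,10):dx=+3,dy=-2->D; (2,3):dx=-3,dy=-6->C; (2,4):dx=-5,dy=-10->C; (2,5):dx=-7,dy=-13->C
  (2,6):dx=-9,dy=-12->C; (2,7):dx=-2,dy=-15->C; (2,8):dx=-11,dy=-18->C; (2,9):dx=-6,dy=-7->C
  (2,10):dx=-1,dy=-3->C; (3,4):dx=-2,dy=-4->C; (3,5):dx=-4,dy=-7->C; (3,6):dx=-6,dy=-6->C
  (3,7):dx=+1,dy=-9->D; (3,8):dx=-8,dy=-12->C; (3,9):dx=-3,dy=-1->C; (3,10):dx=+2,dy=+3->C
  (4,5):dx=-2,dy=-3->C; (4,6):dx=-4,dy=-2->C; (4,7):dx=+3,dy=-5->D; (4,8):dx=-6,dy=-8->C
  (4,9):dx=-1,dy=+3->D; (4,10):dx=+4,dy=+7->C; (5,6):dx=-2,dy=+1->D; (5,7):dx=+5,dy=-2->D
  (5,8):dx=-4,dy=-5->C; (5,9):dx=+1,dy=+6->C; (5,10):dx=+6,dy=+10->C; (6,7):dx=+7,dy=-3->D
  (6,8):dx=-2,dy=-6->C; (6,9):dx=+3,dy=+5->C; (6,10):dx=+8,dy=+9->C; (7,8):dx=-9,dy=-3->C
  (7,9):dx=-4,dy=+8->D; (7,10):dx=+1,dy=+12->C; (8,9):dx=+5,dy=+11->C; (8,10):dx=+10,dy=+15->C
  (9,10):dx=+5,dy=+4->C
Step 2: C = 35, D = 10, total pairs = 45.
Step 3: tau = (C - D)/(n(n-1)/2) = (35 - 10)/45 = 0.555556.
Step 4: Exact two-sided p-value (enumerate n! = 3628800 permutations of y under H0): p = 0.028609.
Step 5: alpha = 0.05. reject H0.

tau_b = 0.5556 (C=35, D=10), p = 0.028609, reject H0.


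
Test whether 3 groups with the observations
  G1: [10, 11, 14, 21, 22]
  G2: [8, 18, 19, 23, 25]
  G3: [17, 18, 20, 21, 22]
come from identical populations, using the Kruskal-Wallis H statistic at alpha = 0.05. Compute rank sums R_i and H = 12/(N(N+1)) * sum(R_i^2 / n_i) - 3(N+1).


Step 1: Combine all N = 15 observations and assign midranks.
sorted (value, group, rank): (8,G2,1), (10,G1,2), (11,G1,3), (14,G1,4), (17,G3,5), (18,G2,6.5), (18,G3,6.5), (19,G2,8), (20,G3,9), (21,G1,10.5), (21,G3,10.5), (22,G1,12.5), (22,G3,12.5), (23,G2,14), (25,G2,15)
Step 2: Sum ranks within each group.
R_1 = 32 (n_1 = 5)
R_2 = 44.5 (n_2 = 5)
R_3 = 43.5 (n_3 = 5)
Step 3: H = 12/(N(N+1)) * sum(R_i^2/n_i) - 3(N+1)
     = 12/(15*16) * (32^2/5 + 44.5^2/5 + 43.5^2/5) - 3*16
     = 0.050000 * 979.3 - 48
     = 0.965000.
Step 4: Ties present; correction factor C = 1 - 18/(15^3 - 15) = 0.994643. Corrected H = 0.965000 / 0.994643 = 0.970197.
Step 5: Under H0, H ~ chi^2(2); p-value = 0.615636.
Step 6: alpha = 0.05. fail to reject H0.

H = 0.9702, df = 2, p = 0.615636, fail to reject H0.


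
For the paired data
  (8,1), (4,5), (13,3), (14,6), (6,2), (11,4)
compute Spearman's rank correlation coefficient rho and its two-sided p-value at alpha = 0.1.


Step 1: Rank x and y separately (midranks; no ties here).
rank(x): 8->3, 4->1, 13->5, 14->6, 6->2, 11->4
rank(y): 1->1, 5->5, 3->3, 6->6, 2->2, 4->4
Step 2: d_i = R_x(i) - R_y(i); compute d_i^2.
  (3-1)^2=4, (1-5)^2=16, (5-3)^2=4, (6-6)^2=0, (2-2)^2=0, (4-4)^2=0
sum(d^2) = 24.
Step 3: rho = 1 - 6*24 / (6*(6^2 - 1)) = 1 - 144/210 = 0.314286.
Step 4: Under H0, t = rho * sqrt((n-2)/(1-rho^2)) = 0.6621 ~ t(4).
Step 5: Two-sided p-value from the t-distribution with 4 df = 0.544093.
Step 6: alpha = 0.1. fail to reject H0.

rho = 0.3143, p = 0.544093, fail to reject H0 at alpha = 0.1.


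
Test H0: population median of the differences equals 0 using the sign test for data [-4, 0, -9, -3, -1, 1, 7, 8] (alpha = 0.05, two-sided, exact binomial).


Step 1: Discard zero differences. Original n = 8; n_eff = number of nonzero differences = 7.
Nonzero differences (with sign): -4, -9, -3, -1, +1, +7, +8
Step 2: Count signs: positive = 3, negative = 4.
Step 3: Under H0: P(positive) = 0.5, so the number of positives S ~ Bin(7, 0.5).
Step 4: Two-sided exact p-value = sum of Bin(7,0.5) probabilities at or below the observed probability = 1.000000.
Step 5: alpha = 0.05. fail to reject H0.

n_eff = 7, pos = 3, neg = 4, p = 1.000000, fail to reject H0.


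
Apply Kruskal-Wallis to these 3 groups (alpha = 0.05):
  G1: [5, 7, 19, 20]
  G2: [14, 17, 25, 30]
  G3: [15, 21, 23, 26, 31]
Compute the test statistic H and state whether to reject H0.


Step 1: Combine all N = 13 observations and assign midranks.
sorted (value, group, rank): (5,G1,1), (7,G1,2), (14,G2,3), (15,G3,4), (17,G2,5), (19,G1,6), (20,G1,7), (21,G3,8), (23,G3,9), (25,G2,10), (26,G3,11), (30,G2,12), (31,G3,13)
Step 2: Sum ranks within each group.
R_1 = 16 (n_1 = 4)
R_2 = 30 (n_2 = 4)
R_3 = 45 (n_3 = 5)
Step 3: H = 12/(N(N+1)) * sum(R_i^2/n_i) - 3(N+1)
     = 12/(13*14) * (16^2/4 + 30^2/4 + 45^2/5) - 3*14
     = 0.065934 * 694 - 42
     = 3.758242.
Step 4: No ties, so H is used without correction.
Step 5: Under H0, H ~ chi^2(2); p-value = 0.152724.
Step 6: alpha = 0.05. fail to reject H0.

H = 3.7582, df = 2, p = 0.152724, fail to reject H0.


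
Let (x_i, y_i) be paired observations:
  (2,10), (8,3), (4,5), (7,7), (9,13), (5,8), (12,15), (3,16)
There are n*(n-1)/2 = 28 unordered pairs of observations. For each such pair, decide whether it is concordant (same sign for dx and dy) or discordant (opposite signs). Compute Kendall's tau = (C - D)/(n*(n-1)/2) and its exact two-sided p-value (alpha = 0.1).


Step 1: Enumerate the 28 unordered pairs (i,j) with i<j and classify each by sign(x_j-x_i) * sign(y_j-y_i).
  (1,2):dx=+6,dy=-7->D; (1,3):dx=+2,dy=-5->D; (1,4):dx=+5,dy=-3->D; (1,5):dx=+7,dy=+3->C
  (1,6):dx=+3,dy=-2->D; (1,7):dx=+10,dy=+5->C; (1,8):dx=+1,dy=+6->C; (2,3):dx=-4,dy=+2->D
  (2,4):dx=-1,dy=+4->D; (2,5):dx=+1,dy=+10->C; (2,6):dx=-3,dy=+5->D; (2,7):dx=+4,dy=+12->C
  (2,8):dx=-5,dy=+13->D; (3,4):dx=+3,dy=+2->C; (3,5):dx=+5,dy=+8->C; (3,6):dx=+1,dy=+3->C
  (3,7):dx=+8,dy=+10->C; (3,8):dx=-1,dy=+11->D; (4,5):dx=+2,dy=+6->C; (4,6):dx=-2,dy=+1->D
  (4,7):dx=+5,dy=+8->C; (4,8):dx=-4,dy=+9->D; (5,6):dx=-4,dy=-5->C; (5,7):dx=+3,dy=+2->C
  (5,8):dx=-6,dy=+3->D; (6,7):dx=+7,dy=+7->C; (6,8):dx=-2,dy=+8->D; (7,8):dx=-9,dy=+1->D
Step 2: C = 14, D = 14, total pairs = 28.
Step 3: tau = (C - D)/(n(n-1)/2) = (14 - 14)/28 = 0.000000.
Step 4: Exact two-sided p-value (enumerate n! = 40320 permutations of y under H0): p = 1.000000.
Step 5: alpha = 0.1. fail to reject H0.

tau_b = 0.0000 (C=14, D=14), p = 1.000000, fail to reject H0.


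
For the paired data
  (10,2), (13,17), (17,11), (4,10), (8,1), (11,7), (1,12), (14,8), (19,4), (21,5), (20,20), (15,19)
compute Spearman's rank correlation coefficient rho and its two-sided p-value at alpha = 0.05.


Step 1: Rank x and y separately (midranks; no ties here).
rank(x): 10->4, 13->6, 17->9, 4->2, 8->3, 11->5, 1->1, 14->7, 19->10, 21->12, 20->11, 15->8
rank(y): 2->2, 17->10, 11->8, 10->7, 1->1, 7->5, 12->9, 8->6, 4->3, 5->4, 20->12, 19->11
Step 2: d_i = R_x(i) - R_y(i); compute d_i^2.
  (4-2)^2=4, (6-10)^2=16, (9-8)^2=1, (2-7)^2=25, (3-1)^2=4, (5-5)^2=0, (1-9)^2=64, (7-6)^2=1, (10-3)^2=49, (12-4)^2=64, (11-12)^2=1, (8-11)^2=9
sum(d^2) = 238.
Step 3: rho = 1 - 6*238 / (12*(12^2 - 1)) = 1 - 1428/1716 = 0.167832.
Step 4: Under H0, t = rho * sqrt((n-2)/(1-rho^2)) = 0.5384 ~ t(10).
Step 5: Two-sided p-value from the t-distribution with 10 df = 0.602099.
Step 6: alpha = 0.05. fail to reject H0.

rho = 0.1678, p = 0.602099, fail to reject H0 at alpha = 0.05.


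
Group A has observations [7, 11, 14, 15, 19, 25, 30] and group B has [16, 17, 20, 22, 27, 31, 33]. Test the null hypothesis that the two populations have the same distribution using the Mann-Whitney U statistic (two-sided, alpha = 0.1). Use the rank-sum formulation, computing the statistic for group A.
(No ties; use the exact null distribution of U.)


Step 1: Combine and sort all 14 observations; assign midranks.
sorted (value, group): (7,X), (11,X), (14,X), (15,X), (16,Y), (17,Y), (19,X), (20,Y), (22,Y), (25,X), (27,Y), (30,X), (31,Y), (33,Y)
ranks: 7->1, 11->2, 14->3, 15->4, 16->5, 17->6, 19->7, 20->8, 22->9, 25->10, 27->11, 30->12, 31->13, 33->14
Step 2: Rank sum for X: R1 = 1 + 2 + 3 + 4 + 7 + 10 + 12 = 39.
Step 3: U_X = R1 - n1(n1+1)/2 = 39 - 7*8/2 = 39 - 28 = 11.
       U_Y = n1*n2 - U_X = 49 - 11 = 38.
Step 4: No ties, so the exact null distribution of U (based on enumerating the C(14,7) = 3432 equally likely rank assignments) gives the two-sided p-value.
Step 5: p-value = 0.097319; compare to alpha = 0.1. reject H0.

U_X = 11, p = 0.097319, reject H0 at alpha = 0.1.


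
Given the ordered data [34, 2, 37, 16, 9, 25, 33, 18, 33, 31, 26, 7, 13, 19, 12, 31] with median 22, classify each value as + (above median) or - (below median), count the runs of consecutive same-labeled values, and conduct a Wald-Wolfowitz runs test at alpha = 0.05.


Step 1: Compute median = 22; label A = above, B = below.
Labels in order: ABABBAABAAABBBBA  (n_A = 8, n_B = 8)
Step 2: Count runs R = 9.
Step 3: Under H0 (random ordering), E[R] = 2*n_A*n_B/(n_A+n_B) + 1 = 2*8*8/16 + 1 = 9.0000.
        Var[R] = 2*n_A*n_B*(2*n_A*n_B - n_A - n_B) / ((n_A+n_B)^2 * (n_A+n_B-1)) = 14336/3840 = 3.7333.
        SD[R] = 1.9322.
Step 4: R = E[R], so z = 0 with no continuity correction.
Step 5: Two-sided p-value via normal approximation = 2*(1 - Phi(|z|)) = 1.000000.
Step 6: alpha = 0.05. fail to reject H0.

R = 9, z = 0.0000, p = 1.000000, fail to reject H0.


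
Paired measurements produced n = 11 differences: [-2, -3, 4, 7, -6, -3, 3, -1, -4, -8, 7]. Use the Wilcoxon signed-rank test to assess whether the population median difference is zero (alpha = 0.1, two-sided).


Step 1: Drop any zero differences (none here) and take |d_i|.
|d| = [2, 3, 4, 7, 6, 3, 3, 1, 4, 8, 7]
Step 2: Midrank |d_i| (ties get averaged ranks).
ranks: |2|->2, |3|->4, |4|->6.5, |7|->9.5, |6|->8, |3|->4, |3|->4, |1|->1, |4|->6.5, |8|->11, |7|->9.5
Step 3: Attach original signs; sum ranks with positive sign and with negative sign.
W+ = 6.5 + 9.5 + 4 + 9.5 = 29.5
W- = 2 + 4 + 8 + 4 + 1 + 6.5 + 11 = 36.5
(Check: W+ + W- = 66 should equal n(n+1)/2 = 66.)
Step 4: Test statistic W = min(W+, W-) = 29.5.
Step 5: Ties in |d|, so use the tie-corrected normal approximation.
        E[W] = n(n+1)/4 = 11*12/4 = 33.
        Tie groups: |d|=3 (t=3), |d|=4 (t=2), |d|=7 (t=2); sum(t^3 - t) = 36.
        Var[W] = n(n+1)(2n+1)/24 - sum(t^3-t)/48 = 3036/24 - 36/48 = 125.75.
        z = (W - E[W]) / sqrt(Var[W]) = (29.5 - 33) / 11.2138 = -0.3121.
        Two-sided p = 2*Phi(z) = 0.754953.
Step 6: alpha = 0.1. fail to reject H0.

W+ = 29.5, W- = 36.5, W = min = 29.5, p = 0.754953, fail to reject H0.


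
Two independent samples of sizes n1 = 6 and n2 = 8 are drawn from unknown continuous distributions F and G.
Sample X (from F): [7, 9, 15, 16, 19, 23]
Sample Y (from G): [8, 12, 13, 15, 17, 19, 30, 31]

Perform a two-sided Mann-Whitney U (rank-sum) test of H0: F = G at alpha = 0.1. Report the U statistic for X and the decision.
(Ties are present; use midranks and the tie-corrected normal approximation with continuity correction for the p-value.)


Step 1: Combine and sort all 14 observations; assign midranks.
sorted (value, group): (7,X), (8,Y), (9,X), (12,Y), (13,Y), (15,X), (15,Y), (16,X), (17,Y), (19,X), (19,Y), (23,X), (30,Y), (31,Y)
ranks: 7->1, 8->2, 9->3, 12->4, 13->5, 15->6.5, 15->6.5, 16->8, 17->9, 19->10.5, 19->10.5, 23->12, 30->13, 31->14
Step 2: Rank sum for X: R1 = 1 + 3 + 6.5 + 8 + 10.5 + 12 = 41.
Step 3: U_X = R1 - n1(n1+1)/2 = 41 - 6*7/2 = 41 - 21 = 20.
       U_Y = n1*n2 - U_X = 48 - 20 = 28.
Step 4: Ties are present, so use the tie-corrected normal approximation (with continuity correction) for the p-value.
Step 5: p-value = 0.650661; compare to alpha = 0.1. fail to reject H0.

U_X = 20, p = 0.650661, fail to reject H0 at alpha = 0.1.


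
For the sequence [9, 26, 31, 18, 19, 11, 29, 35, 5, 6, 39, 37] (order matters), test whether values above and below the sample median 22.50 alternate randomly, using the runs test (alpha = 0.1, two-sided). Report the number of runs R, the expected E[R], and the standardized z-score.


Step 1: Compute median = 22.50; label A = above, B = below.
Labels in order: BAABBBAABBAA  (n_A = 6, n_B = 6)
Step 2: Count runs R = 6.
Step 3: Under H0 (random ordering), E[R] = 2*n_A*n_B/(n_A+n_B) + 1 = 2*6*6/12 + 1 = 7.0000.
        Var[R] = 2*n_A*n_B*(2*n_A*n_B - n_A - n_B) / ((n_A+n_B)^2 * (n_A+n_B-1)) = 4320/1584 = 2.7273.
        SD[R] = 1.6514.
Step 4: Continuity-corrected z = (R + 0.5 - E[R]) / SD[R] = (6 + 0.5 - 7.0000) / 1.6514 = -0.3028.
Step 5: Two-sided p-value via normal approximation = 2*(1 - Phi(|z|)) = 0.762069.
Step 6: alpha = 0.1. fail to reject H0.

R = 6, z = -0.3028, p = 0.762069, fail to reject H0.


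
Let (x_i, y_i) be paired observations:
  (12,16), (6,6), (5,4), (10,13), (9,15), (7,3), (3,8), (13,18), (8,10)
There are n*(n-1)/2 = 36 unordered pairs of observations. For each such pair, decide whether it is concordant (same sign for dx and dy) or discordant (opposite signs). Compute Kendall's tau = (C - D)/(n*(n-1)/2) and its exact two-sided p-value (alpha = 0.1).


Step 1: Enumerate the 36 unordered pairs (i,j) with i<j and classify each by sign(x_j-x_i) * sign(y_j-y_i).
  (1,2):dx=-6,dy=-10->C; (1,3):dx=-7,dy=-12->C; (1,4):dx=-2,dy=-3->C; (1,5):dx=-3,dy=-1->C
  (1,6):dx=-5,dy=-13->C; (1,7):dx=-9,dy=-8->C; (1,8):dx=+1,dy=+2->C; (1,9):dx=-4,dy=-6->C
  (2,3):dx=-1,dy=-2->C; (2,4):dx=+4,dy=+7->C; (2,5):dx=+3,dy=+9->C; (2,6):dx=+1,dy=-3->D
  (2,7):dx=-3,dy=+2->D; (2,8):dx=+7,dy=+12->C; (2,9):dx=+2,dy=+4->C; (3,4):dx=+5,dy=+9->C
  (3,5):dx=+4,dy=+11->C; (3,6):dx=+2,dy=-1->D; (3,7):dx=-2,dy=+4->D; (3,8):dx=+8,dy=+14->C
  (3,9):dx=+3,dy=+6->C; (4,5):dx=-1,dy=+2->D; (4,6):dx=-3,dy=-10->C; (4,7):dx=-7,dy=-5->C
  (4,8):dx=+3,dy=+5->C; (4,9):dx=-2,dy=-3->C; (5,6):dx=-2,dy=-12->C; (5,7):dx=-6,dy=-7->C
  (5,8):dx=+4,dy=+3->C; (5,9):dx=-1,dy=-5->C; (6,7):dx=-4,dy=+5->D; (6,8):dx=+6,dy=+15->C
  (6,9):dx=+1,dy=+7->C; (7,8):dx=+10,dy=+10->C; (7,9):dx=+5,dy=+2->C; (8,9):dx=-5,dy=-8->C
Step 2: C = 30, D = 6, total pairs = 36.
Step 3: tau = (C - D)/(n(n-1)/2) = (30 - 6)/36 = 0.666667.
Step 4: Exact two-sided p-value (enumerate n! = 362880 permutations of y under H0): p = 0.012665.
Step 5: alpha = 0.1. reject H0.

tau_b = 0.6667 (C=30, D=6), p = 0.012665, reject H0.


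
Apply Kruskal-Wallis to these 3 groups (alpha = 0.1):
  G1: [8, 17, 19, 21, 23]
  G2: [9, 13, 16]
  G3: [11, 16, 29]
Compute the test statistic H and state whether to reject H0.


Step 1: Combine all N = 11 observations and assign midranks.
sorted (value, group, rank): (8,G1,1), (9,G2,2), (11,G3,3), (13,G2,4), (16,G2,5.5), (16,G3,5.5), (17,G1,7), (19,G1,8), (21,G1,9), (23,G1,10), (29,G3,11)
Step 2: Sum ranks within each group.
R_1 = 35 (n_1 = 5)
R_2 = 11.5 (n_2 = 3)
R_3 = 19.5 (n_3 = 3)
Step 3: H = 12/(N(N+1)) * sum(R_i^2/n_i) - 3(N+1)
     = 12/(11*12) * (35^2/5 + 11.5^2/3 + 19.5^2/3) - 3*12
     = 0.090909 * 415.833 - 36
     = 1.803030.
Step 4: Ties present; correction factor C = 1 - 6/(11^3 - 11) = 0.995455. Corrected H = 1.803030 / 0.995455 = 1.811263.
Step 5: Under H0, H ~ chi^2(2); p-value = 0.404286.
Step 6: alpha = 0.1. fail to reject H0.

H = 1.8113, df = 2, p = 0.404286, fail to reject H0.


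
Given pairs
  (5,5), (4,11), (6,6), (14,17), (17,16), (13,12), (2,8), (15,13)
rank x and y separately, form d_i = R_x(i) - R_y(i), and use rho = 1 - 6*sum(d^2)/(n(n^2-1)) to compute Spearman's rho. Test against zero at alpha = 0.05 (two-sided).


Step 1: Rank x and y separately (midranks; no ties here).
rank(x): 5->3, 4->2, 6->4, 14->6, 17->8, 13->5, 2->1, 15->7
rank(y): 5->1, 11->4, 6->2, 17->8, 16->7, 12->5, 8->3, 13->6
Step 2: d_i = R_x(i) - R_y(i); compute d_i^2.
  (3-1)^2=4, (2-4)^2=4, (4-2)^2=4, (6-8)^2=4, (8-7)^2=1, (5-5)^2=0, (1-3)^2=4, (7-6)^2=1
sum(d^2) = 22.
Step 3: rho = 1 - 6*22 / (8*(8^2 - 1)) = 1 - 132/504 = 0.738095.
Step 4: Under H0, t = rho * sqrt((n-2)/(1-rho^2)) = 2.6797 ~ t(6).
Step 5: Two-sided p-value from the t-distribution with 6 df = 0.036553.
Step 6: alpha = 0.05. reject H0.

rho = 0.7381, p = 0.036553, reject H0 at alpha = 0.05.


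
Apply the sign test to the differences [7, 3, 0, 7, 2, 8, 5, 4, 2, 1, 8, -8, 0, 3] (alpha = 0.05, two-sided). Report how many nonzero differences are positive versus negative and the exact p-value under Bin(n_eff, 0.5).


Step 1: Discard zero differences. Original n = 14; n_eff = number of nonzero differences = 12.
Nonzero differences (with sign): +7, +3, +7, +2, +8, +5, +4, +2, +1, +8, -8, +3
Step 2: Count signs: positive = 11, negative = 1.
Step 3: Under H0: P(positive) = 0.5, so the number of positives S ~ Bin(12, 0.5).
Step 4: Two-sided exact p-value = sum of Bin(12,0.5) probabilities at or below the observed probability = 0.006348.
Step 5: alpha = 0.05. reject H0.

n_eff = 12, pos = 11, neg = 1, p = 0.006348, reject H0.


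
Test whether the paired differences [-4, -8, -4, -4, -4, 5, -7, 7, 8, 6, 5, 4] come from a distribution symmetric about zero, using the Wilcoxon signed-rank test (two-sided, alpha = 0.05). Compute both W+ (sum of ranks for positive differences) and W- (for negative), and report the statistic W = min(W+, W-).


Step 1: Drop any zero differences (none here) and take |d_i|.
|d| = [4, 8, 4, 4, 4, 5, 7, 7, 8, 6, 5, 4]
Step 2: Midrank |d_i| (ties get averaged ranks).
ranks: |4|->3, |8|->11.5, |4|->3, |4|->3, |4|->3, |5|->6.5, |7|->9.5, |7|->9.5, |8|->11.5, |6|->8, |5|->6.5, |4|->3
Step 3: Attach original signs; sum ranks with positive sign and with negative sign.
W+ = 6.5 + 9.5 + 11.5 + 8 + 6.5 + 3 = 45
W- = 3 + 11.5 + 3 + 3 + 3 + 9.5 = 33
(Check: W+ + W- = 78 should equal n(n+1)/2 = 78.)
Step 4: Test statistic W = min(W+, W-) = 33.
Step 5: Ties in |d|, so use the tie-corrected normal approximation.
        E[W] = n(n+1)/4 = 12*13/4 = 39.
        Tie groups: |d|=4 (t=5), |d|=5 (t=2), |d|=7 (t=2), |d|=8 (t=2); sum(t^3 - t) = 138.
        Var[W] = n(n+1)(2n+1)/24 - sum(t^3-t)/48 = 3900/24 - 138/48 = 159.625.
        z = (W - E[W]) / sqrt(Var[W]) = (33 - 39) / 12.6343 = -0.4749.
        Two-sided p = 2*Phi(z) = 0.634859.
Step 6: alpha = 0.05. fail to reject H0.

W+ = 45, W- = 33, W = min = 33, p = 0.634859, fail to reject H0.


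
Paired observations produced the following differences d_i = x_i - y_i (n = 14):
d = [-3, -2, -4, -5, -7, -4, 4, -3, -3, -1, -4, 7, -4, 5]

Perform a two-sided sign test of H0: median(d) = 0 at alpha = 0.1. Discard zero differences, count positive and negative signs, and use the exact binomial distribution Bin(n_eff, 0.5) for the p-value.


Step 1: Discard zero differences. Original n = 14; n_eff = number of nonzero differences = 14.
Nonzero differences (with sign): -3, -2, -4, -5, -7, -4, +4, -3, -3, -1, -4, +7, -4, +5
Step 2: Count signs: positive = 3, negative = 11.
Step 3: Under H0: P(positive) = 0.5, so the number of positives S ~ Bin(14, 0.5).
Step 4: Two-sided exact p-value = sum of Bin(14,0.5) probabilities at or below the observed probability = 0.057373.
Step 5: alpha = 0.1. reject H0.

n_eff = 14, pos = 3, neg = 11, p = 0.057373, reject H0.


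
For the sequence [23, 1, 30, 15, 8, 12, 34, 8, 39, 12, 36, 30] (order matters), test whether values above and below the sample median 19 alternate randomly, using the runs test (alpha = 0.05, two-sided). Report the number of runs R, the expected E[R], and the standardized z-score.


Step 1: Compute median = 19; label A = above, B = below.
Labels in order: ABABBBABABAA  (n_A = 6, n_B = 6)
Step 2: Count runs R = 9.
Step 3: Under H0 (random ordering), E[R] = 2*n_A*n_B/(n_A+n_B) + 1 = 2*6*6/12 + 1 = 7.0000.
        Var[R] = 2*n_A*n_B*(2*n_A*n_B - n_A - n_B) / ((n_A+n_B)^2 * (n_A+n_B-1)) = 4320/1584 = 2.7273.
        SD[R] = 1.6514.
Step 4: Continuity-corrected z = (R - 0.5 - E[R]) / SD[R] = (9 - 0.5 - 7.0000) / 1.6514 = 0.9083.
Step 5: Two-sided p-value via normal approximation = 2*(1 - Phi(|z|)) = 0.363722.
Step 6: alpha = 0.05. fail to reject H0.

R = 9, z = 0.9083, p = 0.363722, fail to reject H0.


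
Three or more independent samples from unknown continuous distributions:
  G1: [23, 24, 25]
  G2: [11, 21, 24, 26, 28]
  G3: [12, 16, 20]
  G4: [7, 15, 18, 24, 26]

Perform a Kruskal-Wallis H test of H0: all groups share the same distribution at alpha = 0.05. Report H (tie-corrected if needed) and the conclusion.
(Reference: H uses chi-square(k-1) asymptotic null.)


Step 1: Combine all N = 16 observations and assign midranks.
sorted (value, group, rank): (7,G4,1), (11,G2,2), (12,G3,3), (15,G4,4), (16,G3,5), (18,G4,6), (20,G3,7), (21,G2,8), (23,G1,9), (24,G1,11), (24,G2,11), (24,G4,11), (25,G1,13), (26,G2,14.5), (26,G4,14.5), (28,G2,16)
Step 2: Sum ranks within each group.
R_1 = 33 (n_1 = 3)
R_2 = 51.5 (n_2 = 5)
R_3 = 15 (n_3 = 3)
R_4 = 36.5 (n_4 = 5)
Step 3: H = 12/(N(N+1)) * sum(R_i^2/n_i) - 3(N+1)
     = 12/(16*17) * (33^2/3 + 51.5^2/5 + 15^2/3 + 36.5^2/5) - 3*17
     = 0.044118 * 1234.9 - 51
     = 3.480882.
Step 4: Ties present; correction factor C = 1 - 30/(16^3 - 16) = 0.992647. Corrected H = 3.480882 / 0.992647 = 3.506667.
Step 5: Under H0, H ~ chi^2(3); p-value = 0.319899.
Step 6: alpha = 0.05. fail to reject H0.

H = 3.5067, df = 3, p = 0.319899, fail to reject H0.


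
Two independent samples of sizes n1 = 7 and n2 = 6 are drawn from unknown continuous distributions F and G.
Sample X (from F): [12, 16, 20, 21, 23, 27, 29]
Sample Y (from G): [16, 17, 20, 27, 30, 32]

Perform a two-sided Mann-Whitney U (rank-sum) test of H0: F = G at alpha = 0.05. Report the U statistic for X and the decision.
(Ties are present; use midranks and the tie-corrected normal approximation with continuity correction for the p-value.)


Step 1: Combine and sort all 13 observations; assign midranks.
sorted (value, group): (12,X), (16,X), (16,Y), (17,Y), (20,X), (20,Y), (21,X), (23,X), (27,X), (27,Y), (29,X), (30,Y), (32,Y)
ranks: 12->1, 16->2.5, 16->2.5, 17->4, 20->5.5, 20->5.5, 21->7, 23->8, 27->9.5, 27->9.5, 29->11, 30->12, 32->13
Step 2: Rank sum for X: R1 = 1 + 2.5 + 5.5 + 7 + 8 + 9.5 + 11 = 44.5.
Step 3: U_X = R1 - n1(n1+1)/2 = 44.5 - 7*8/2 = 44.5 - 28 = 16.5.
       U_Y = n1*n2 - U_X = 42 - 16.5 = 25.5.
Step 4: Ties are present, so use the tie-corrected normal approximation (with continuity correction) for the p-value.
Step 5: p-value = 0.566104; compare to alpha = 0.05. fail to reject H0.

U_X = 16.5, p = 0.566104, fail to reject H0 at alpha = 0.05.


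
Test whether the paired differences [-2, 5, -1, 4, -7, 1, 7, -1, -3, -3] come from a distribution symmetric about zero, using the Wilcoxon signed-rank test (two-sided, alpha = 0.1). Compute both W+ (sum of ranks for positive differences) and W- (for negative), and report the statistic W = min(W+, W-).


Step 1: Drop any zero differences (none here) and take |d_i|.
|d| = [2, 5, 1, 4, 7, 1, 7, 1, 3, 3]
Step 2: Midrank |d_i| (ties get averaged ranks).
ranks: |2|->4, |5|->8, |1|->2, |4|->7, |7|->9.5, |1|->2, |7|->9.5, |1|->2, |3|->5.5, |3|->5.5
Step 3: Attach original signs; sum ranks with positive sign and with negative sign.
W+ = 8 + 7 + 2 + 9.5 = 26.5
W- = 4 + 2 + 9.5 + 2 + 5.5 + 5.5 = 28.5
(Check: W+ + W- = 55 should equal n(n+1)/2 = 55.)
Step 4: Test statistic W = min(W+, W-) = 26.5.
Step 5: Ties in |d|, so use the tie-corrected normal approximation.
        E[W] = n(n+1)/4 = 10*11/4 = 27.5.
        Tie groups: |d|=1 (t=3), |d|=3 (t=2), |d|=7 (t=2); sum(t^3 - t) = 36.
        Var[W] = n(n+1)(2n+1)/24 - sum(t^3-t)/48 = 2310/24 - 36/48 = 95.5.
        z = (W - E[W]) / sqrt(Var[W]) = (26.5 - 27.5) / 9.7724 = -0.1023.
        Two-sided p = 2*Phi(z) = 0.918496.
Step 6: alpha = 0.1. fail to reject H0.

W+ = 26.5, W- = 28.5, W = min = 26.5, p = 0.918496, fail to reject H0.


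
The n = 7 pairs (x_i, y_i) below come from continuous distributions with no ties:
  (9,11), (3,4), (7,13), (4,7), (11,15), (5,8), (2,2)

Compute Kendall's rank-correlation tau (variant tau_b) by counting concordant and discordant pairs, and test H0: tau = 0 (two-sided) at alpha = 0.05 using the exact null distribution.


Step 1: Enumerate the 21 unordered pairs (i,j) with i<j and classify each by sign(x_j-x_i) * sign(y_j-y_i).
  (1,2):dx=-6,dy=-7->C; (1,3):dx=-2,dy=+2->D; (1,4):dx=-5,dy=-4->C; (1,5):dx=+2,dy=+4->C
  (1,6):dx=-4,dy=-3->C; (1,7):dx=-7,dy=-9->C; (2,3):dx=+4,dy=+9->C; (2,4):dx=+1,dy=+3->C
  (2,5):dx=+8,dy=+11->C; (2,6):dx=+2,dy=+4->C; (2,7):dx=-1,dy=-2->C; (3,4):dx=-3,dy=-6->C
  (3,5):dx=+4,dy=+2->C; (3,6):dx=-2,dy=-5->C; (3,7):dx=-5,dy=-11->C; (4,5):dx=+7,dy=+8->C
  (4,6):dx=+1,dy=+1->C; (4,7):dx=-2,dy=-5->C; (5,6):dx=-6,dy=-7->C; (5,7):dx=-9,dy=-13->C
  (6,7):dx=-3,dy=-6->C
Step 2: C = 20, D = 1, total pairs = 21.
Step 3: tau = (C - D)/(n(n-1)/2) = (20 - 1)/21 = 0.904762.
Step 4: Exact two-sided p-value (enumerate n! = 5040 permutations of y under H0): p = 0.002778.
Step 5: alpha = 0.05. reject H0.

tau_b = 0.9048 (C=20, D=1), p = 0.002778, reject H0.


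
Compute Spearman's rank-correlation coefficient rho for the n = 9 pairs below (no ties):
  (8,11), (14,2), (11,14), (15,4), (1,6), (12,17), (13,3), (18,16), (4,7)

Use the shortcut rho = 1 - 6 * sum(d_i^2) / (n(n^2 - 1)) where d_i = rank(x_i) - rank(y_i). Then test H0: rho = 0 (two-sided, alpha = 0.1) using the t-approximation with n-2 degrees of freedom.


Step 1: Rank x and y separately (midranks; no ties here).
rank(x): 8->3, 14->7, 11->4, 15->8, 1->1, 12->5, 13->6, 18->9, 4->2
rank(y): 11->6, 2->1, 14->7, 4->3, 6->4, 17->9, 3->2, 16->8, 7->5
Step 2: d_i = R_x(i) - R_y(i); compute d_i^2.
  (3-6)^2=9, (7-1)^2=36, (4-7)^2=9, (8-3)^2=25, (1-4)^2=9, (5-9)^2=16, (6-2)^2=16, (9-8)^2=1, (2-5)^2=9
sum(d^2) = 130.
Step 3: rho = 1 - 6*130 / (9*(9^2 - 1)) = 1 - 780/720 = -0.083333.
Step 4: Under H0, t = rho * sqrt((n-2)/(1-rho^2)) = -0.2212 ~ t(7).
Step 5: Two-sided p-value from the t-distribution with 7 df = 0.831214.
Step 6: alpha = 0.1. fail to reject H0.

rho = -0.0833, p = 0.831214, fail to reject H0 at alpha = 0.1.


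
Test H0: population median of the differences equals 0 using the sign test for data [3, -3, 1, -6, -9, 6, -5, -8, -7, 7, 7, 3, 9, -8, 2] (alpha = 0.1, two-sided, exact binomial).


Step 1: Discard zero differences. Original n = 15; n_eff = number of nonzero differences = 15.
Nonzero differences (with sign): +3, -3, +1, -6, -9, +6, -5, -8, -7, +7, +7, +3, +9, -8, +2
Step 2: Count signs: positive = 8, negative = 7.
Step 3: Under H0: P(positive) = 0.5, so the number of positives S ~ Bin(15, 0.5).
Step 4: Two-sided exact p-value = sum of Bin(15,0.5) probabilities at or below the observed probability = 1.000000.
Step 5: alpha = 0.1. fail to reject H0.

n_eff = 15, pos = 8, neg = 7, p = 1.000000, fail to reject H0.


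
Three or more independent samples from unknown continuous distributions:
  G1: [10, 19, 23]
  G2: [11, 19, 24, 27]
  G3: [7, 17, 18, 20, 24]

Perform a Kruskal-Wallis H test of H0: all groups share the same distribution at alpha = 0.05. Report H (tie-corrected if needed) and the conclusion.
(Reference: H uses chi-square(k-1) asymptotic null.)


Step 1: Combine all N = 12 observations and assign midranks.
sorted (value, group, rank): (7,G3,1), (10,G1,2), (11,G2,3), (17,G3,4), (18,G3,5), (19,G1,6.5), (19,G2,6.5), (20,G3,8), (23,G1,9), (24,G2,10.5), (24,G3,10.5), (27,G2,12)
Step 2: Sum ranks within each group.
R_1 = 17.5 (n_1 = 3)
R_2 = 32 (n_2 = 4)
R_3 = 28.5 (n_3 = 5)
Step 3: H = 12/(N(N+1)) * sum(R_i^2/n_i) - 3(N+1)
     = 12/(12*13) * (17.5^2/3 + 32^2/4 + 28.5^2/5) - 3*13
     = 0.076923 * 520.533 - 39
     = 1.041026.
Step 4: Ties present; correction factor C = 1 - 12/(12^3 - 12) = 0.993007. Corrected H = 1.041026 / 0.993007 = 1.048357.
Step 5: Under H0, H ~ chi^2(2); p-value = 0.592042.
Step 6: alpha = 0.05. fail to reject H0.

H = 1.0484, df = 2, p = 0.592042, fail to reject H0.


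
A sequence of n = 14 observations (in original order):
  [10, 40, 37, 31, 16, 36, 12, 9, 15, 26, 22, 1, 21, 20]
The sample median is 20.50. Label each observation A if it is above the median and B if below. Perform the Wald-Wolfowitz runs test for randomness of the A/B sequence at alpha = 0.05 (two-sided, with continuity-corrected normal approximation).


Step 1: Compute median = 20.50; label A = above, B = below.
Labels in order: BAAABABBBAABAB  (n_A = 7, n_B = 7)
Step 2: Count runs R = 9.
Step 3: Under H0 (random ordering), E[R] = 2*n_A*n_B/(n_A+n_B) + 1 = 2*7*7/14 + 1 = 8.0000.
        Var[R] = 2*n_A*n_B*(2*n_A*n_B - n_A - n_B) / ((n_A+n_B)^2 * (n_A+n_B-1)) = 8232/2548 = 3.2308.
        SD[R] = 1.7974.
Step 4: Continuity-corrected z = (R - 0.5 - E[R]) / SD[R] = (9 - 0.5 - 8.0000) / 1.7974 = 0.2782.
Step 5: Two-sided p-value via normal approximation = 2*(1 - Phi(|z|)) = 0.780879.
Step 6: alpha = 0.05. fail to reject H0.

R = 9, z = 0.2782, p = 0.780879, fail to reject H0.


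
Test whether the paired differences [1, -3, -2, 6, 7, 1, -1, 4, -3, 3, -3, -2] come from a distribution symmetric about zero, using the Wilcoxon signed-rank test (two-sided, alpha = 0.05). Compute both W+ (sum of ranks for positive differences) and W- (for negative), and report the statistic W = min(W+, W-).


Step 1: Drop any zero differences (none here) and take |d_i|.
|d| = [1, 3, 2, 6, 7, 1, 1, 4, 3, 3, 3, 2]
Step 2: Midrank |d_i| (ties get averaged ranks).
ranks: |1|->2, |3|->7.5, |2|->4.5, |6|->11, |7|->12, |1|->2, |1|->2, |4|->10, |3|->7.5, |3|->7.5, |3|->7.5, |2|->4.5
Step 3: Attach original signs; sum ranks with positive sign and with negative sign.
W+ = 2 + 11 + 12 + 2 + 10 + 7.5 = 44.5
W- = 7.5 + 4.5 + 2 + 7.5 + 7.5 + 4.5 = 33.5
(Check: W+ + W- = 78 should equal n(n+1)/2 = 78.)
Step 4: Test statistic W = min(W+, W-) = 33.5.
Step 5: Ties in |d|, so use the tie-corrected normal approximation.
        E[W] = n(n+1)/4 = 12*13/4 = 39.
        Tie groups: |d|=1 (t=3), |d|=2 (t=2), |d|=3 (t=4); sum(t^3 - t) = 90.
        Var[W] = n(n+1)(2n+1)/24 - sum(t^3-t)/48 = 3900/24 - 90/48 = 160.625.
        z = (W - E[W]) / sqrt(Var[W]) = (33.5 - 39) / 12.6738 = -0.4340.
        Two-sided p = 2*Phi(z) = 0.664313.
Step 6: alpha = 0.05. fail to reject H0.

W+ = 44.5, W- = 33.5, W = min = 33.5, p = 0.664313, fail to reject H0.


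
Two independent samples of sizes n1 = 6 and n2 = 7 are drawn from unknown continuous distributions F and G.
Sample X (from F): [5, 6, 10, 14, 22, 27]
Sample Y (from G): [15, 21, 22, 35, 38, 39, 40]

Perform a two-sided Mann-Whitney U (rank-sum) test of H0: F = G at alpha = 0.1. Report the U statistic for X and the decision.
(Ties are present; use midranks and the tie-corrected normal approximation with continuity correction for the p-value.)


Step 1: Combine and sort all 13 observations; assign midranks.
sorted (value, group): (5,X), (6,X), (10,X), (14,X), (15,Y), (21,Y), (22,X), (22,Y), (27,X), (35,Y), (38,Y), (39,Y), (40,Y)
ranks: 5->1, 6->2, 10->3, 14->4, 15->5, 21->6, 22->7.5, 22->7.5, 27->9, 35->10, 38->11, 39->12, 40->13
Step 2: Rank sum for X: R1 = 1 + 2 + 3 + 4 + 7.5 + 9 = 26.5.
Step 3: U_X = R1 - n1(n1+1)/2 = 26.5 - 6*7/2 = 26.5 - 21 = 5.5.
       U_Y = n1*n2 - U_X = 42 - 5.5 = 36.5.
Step 4: Ties are present, so use the tie-corrected normal approximation (with continuity correction) for the p-value.
Step 5: p-value = 0.031888; compare to alpha = 0.1. reject H0.

U_X = 5.5, p = 0.031888, reject H0 at alpha = 0.1.


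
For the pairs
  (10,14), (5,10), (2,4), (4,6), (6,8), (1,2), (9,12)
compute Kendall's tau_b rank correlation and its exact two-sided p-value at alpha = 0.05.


Step 1: Enumerate the 21 unordered pairs (i,j) with i<j and classify each by sign(x_j-x_i) * sign(y_j-y_i).
  (1,2):dx=-5,dy=-4->C; (1,3):dx=-8,dy=-10->C; (1,4):dx=-6,dy=-8->C; (1,5):dx=-4,dy=-6->C
  (1,6):dx=-9,dy=-12->C; (1,7):dx=-1,dy=-2->C; (2,3):dx=-3,dy=-6->C; (2,4):dx=-1,dy=-4->C
  (2,5):dx=+1,dy=-2->D; (2,6):dx=-4,dy=-8->C; (2,7):dx=+4,dy=+2->C; (3,4):dx=+2,dy=+2->C
  (3,5):dx=+4,dy=+4->C; (3,6):dx=-1,dy=-2->C; (3,7):dx=+7,dy=+8->C; (4,5):dx=+2,dy=+2->C
  (4,6):dx=-3,dy=-4->C; (4,7):dx=+5,dy=+6->C; (5,6):dx=-5,dy=-6->C; (5,7):dx=+3,dy=+4->C
  (6,7):dx=+8,dy=+10->C
Step 2: C = 20, D = 1, total pairs = 21.
Step 3: tau = (C - D)/(n(n-1)/2) = (20 - 1)/21 = 0.904762.
Step 4: Exact two-sided p-value (enumerate n! = 5040 permutations of y under H0): p = 0.002778.
Step 5: alpha = 0.05. reject H0.

tau_b = 0.9048 (C=20, D=1), p = 0.002778, reject H0.


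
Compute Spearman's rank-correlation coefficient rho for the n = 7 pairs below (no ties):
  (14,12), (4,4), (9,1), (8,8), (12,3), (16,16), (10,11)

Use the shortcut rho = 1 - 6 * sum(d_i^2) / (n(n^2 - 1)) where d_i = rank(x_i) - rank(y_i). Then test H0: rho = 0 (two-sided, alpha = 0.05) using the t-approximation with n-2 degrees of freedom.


Step 1: Rank x and y separately (midranks; no ties here).
rank(x): 14->6, 4->1, 9->3, 8->2, 12->5, 16->7, 10->4
rank(y): 12->6, 4->3, 1->1, 8->4, 3->2, 16->7, 11->5
Step 2: d_i = R_x(i) - R_y(i); compute d_i^2.
  (6-6)^2=0, (1-3)^2=4, (3-1)^2=4, (2-4)^2=4, (5-2)^2=9, (7-7)^2=0, (4-5)^2=1
sum(d^2) = 22.
Step 3: rho = 1 - 6*22 / (7*(7^2 - 1)) = 1 - 132/336 = 0.607143.
Step 4: Under H0, t = rho * sqrt((n-2)/(1-rho^2)) = 1.7086 ~ t(5).
Step 5: Two-sided p-value from the t-distribution with 5 df = 0.148231.
Step 6: alpha = 0.05. fail to reject H0.

rho = 0.6071, p = 0.148231, fail to reject H0 at alpha = 0.05.
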